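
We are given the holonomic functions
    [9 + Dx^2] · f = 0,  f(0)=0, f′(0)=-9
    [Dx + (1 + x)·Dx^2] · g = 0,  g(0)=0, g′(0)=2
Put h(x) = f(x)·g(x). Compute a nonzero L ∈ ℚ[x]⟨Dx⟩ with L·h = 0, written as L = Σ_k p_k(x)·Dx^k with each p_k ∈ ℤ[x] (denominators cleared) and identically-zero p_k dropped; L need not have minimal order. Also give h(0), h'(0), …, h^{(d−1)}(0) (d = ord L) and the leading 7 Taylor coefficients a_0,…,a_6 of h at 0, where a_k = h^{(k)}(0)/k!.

L = (2493 + 10854·x + 17091·x^2 + 11664·x^3 + 2916·x^4) + (612 + 1908·x + 1944·x^2 + 648·x^3)·Dx + (592 + 2484·x + 3834·x^2 + 2592·x^3 + 648·x^4)·Dx^2 + (68 + 212·x + 216·x^2 + 72·x^3)·Dx^3 + (35 + 142·x + 215·x^2 + 144·x^3 + 36·x^4)·Dx^4  (order 4).
h: a_k = 0, 0, -18, 9, 21, -9, -27/4, …
ICs: h(0) = 0, h′(0) = 0, h′′(0) = -36, h′′′(0) = 54.

f: a_k = 0, -9, 0, 27/2, 0, -243/40, 0, …
g: a_k = 0, 2, -1, 2/3, -1/2, 2/5, -1/3, …
f·g: L₀ = L_f ⊗_s L_g, ord ≤ 2·2.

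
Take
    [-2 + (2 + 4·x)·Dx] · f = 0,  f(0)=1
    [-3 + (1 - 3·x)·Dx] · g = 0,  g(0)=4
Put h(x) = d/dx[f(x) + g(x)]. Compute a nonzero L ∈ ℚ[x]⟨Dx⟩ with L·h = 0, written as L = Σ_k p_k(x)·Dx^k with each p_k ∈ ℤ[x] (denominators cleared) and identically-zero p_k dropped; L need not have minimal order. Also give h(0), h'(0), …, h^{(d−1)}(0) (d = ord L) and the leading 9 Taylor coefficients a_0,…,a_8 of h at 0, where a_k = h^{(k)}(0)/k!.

L = (-72 - 54·x) + (-51 - 234·x - 189·x^2)·Dx + (7 + 2·x - 51·x^2 - 54·x^3)·Dx^2  (order 2).
h: a_k = 13, 71, 651/2, 2587/2, 38915/8, 139905/8, 980007/16, 3358803/16, 90705699/128, …
ICs: h(0) = 13, h′(0) = 71.

f: a_k = 1, 1, -1/2, 1/2, -5/8, 7/8, -21/16, 33/16, -429/128, …
g: a_k = 4, 12, 36, 108, 324, 972, 2916, 8748, 26244, …
f+g: L₀ = lclm(L_f,L_g), ord ≤ 1+1.
h=h₀': d/dx-closure on L₀ ⇒ L.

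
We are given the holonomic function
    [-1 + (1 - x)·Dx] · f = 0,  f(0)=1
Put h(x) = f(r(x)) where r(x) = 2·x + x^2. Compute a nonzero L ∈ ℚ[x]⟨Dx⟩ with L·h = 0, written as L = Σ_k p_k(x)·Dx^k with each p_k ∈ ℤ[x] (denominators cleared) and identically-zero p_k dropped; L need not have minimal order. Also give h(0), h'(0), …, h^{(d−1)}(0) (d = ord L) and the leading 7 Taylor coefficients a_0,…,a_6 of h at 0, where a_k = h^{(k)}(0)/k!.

f: a_k = 1, 1, 1, 1, 1, 1, 1, …
L₀ from L_f via x↦r, Dx↦r'^{-1}Dx.
L = (2 + 2·x) + (-1 + 2·x + x^2)·Dx  (order 1).
h: a_k = 1, 2, 5, 12, 29, 70, 169, …
ICs: h(0) = 1.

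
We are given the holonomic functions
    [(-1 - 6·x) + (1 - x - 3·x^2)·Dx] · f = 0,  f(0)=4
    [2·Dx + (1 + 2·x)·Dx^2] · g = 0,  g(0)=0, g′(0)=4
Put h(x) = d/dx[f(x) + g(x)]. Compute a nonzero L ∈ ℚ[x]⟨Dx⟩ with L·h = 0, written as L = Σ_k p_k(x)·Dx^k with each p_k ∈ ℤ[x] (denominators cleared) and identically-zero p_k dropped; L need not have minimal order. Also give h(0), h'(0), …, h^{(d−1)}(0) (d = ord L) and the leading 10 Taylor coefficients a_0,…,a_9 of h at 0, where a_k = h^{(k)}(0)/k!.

L = (74 + 412·x + 948·x^2 + 864·x^3 + 648·x^4) + (17 + 212·x + 890·x^2 + 1644·x^3 + 1764·x^4 + 1080·x^5)·Dx + (-5 - 27·x - 33·x^2 + 68·x^3 + 276·x^4 + 396·x^5 + 216·x^6)·Dx^2  (order 2).
h: a_k = 8, 24, 100, 272, 864, 2200, 6332, 15744, 42748, 105272, …
ICs: h(0) = 8, h′(0) = 24.

f: a_k = 4, 4, 16, 28, 76, 160, 388, 868, 2032, 4636, …
g: a_k = 0, 4, -4, 16/3, -8, 64/5, -64/3, 256/7, -64, 1024/9, …
h₀=f+g: left-lcm gives L₀, ord ≤ 3.
Differentiate: ansatz ord ≤ ord L₀ ⇒ L.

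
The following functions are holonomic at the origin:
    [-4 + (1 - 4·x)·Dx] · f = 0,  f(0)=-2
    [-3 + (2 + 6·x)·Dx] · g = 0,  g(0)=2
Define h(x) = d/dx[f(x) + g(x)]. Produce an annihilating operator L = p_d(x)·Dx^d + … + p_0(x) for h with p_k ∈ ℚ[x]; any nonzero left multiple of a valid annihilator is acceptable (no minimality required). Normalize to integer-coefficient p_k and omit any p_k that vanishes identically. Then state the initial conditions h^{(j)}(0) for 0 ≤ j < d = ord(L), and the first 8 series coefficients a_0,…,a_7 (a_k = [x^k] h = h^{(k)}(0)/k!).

L = (-792 - 864·x) + (-357 - 2520·x - 3024·x^2)·Dx + (38 + 34·x - 528·x^2 - 864·x^3)·Dx^2  (order 2).
h: a_k = -5, -137/2, -2991/8, -33173/16, -1302215/128, -12628839/256, -234375827/1024, -2150298317/2048, …
ICs: h(0) = -5, h′(0) = -137/2.

f: a_k = -2, -8, -32, -128, -512, -2048, -8192, -32768, …
g: a_k = 2, 3, -9/4, 27/8, -405/64, 1701/128, -15309/512, 72171/1024, …
h₀=f+g: left-lcm gives L₀, ord ≤ 2.
h=h₀': d/dx-closure on L₀ ⇒ L.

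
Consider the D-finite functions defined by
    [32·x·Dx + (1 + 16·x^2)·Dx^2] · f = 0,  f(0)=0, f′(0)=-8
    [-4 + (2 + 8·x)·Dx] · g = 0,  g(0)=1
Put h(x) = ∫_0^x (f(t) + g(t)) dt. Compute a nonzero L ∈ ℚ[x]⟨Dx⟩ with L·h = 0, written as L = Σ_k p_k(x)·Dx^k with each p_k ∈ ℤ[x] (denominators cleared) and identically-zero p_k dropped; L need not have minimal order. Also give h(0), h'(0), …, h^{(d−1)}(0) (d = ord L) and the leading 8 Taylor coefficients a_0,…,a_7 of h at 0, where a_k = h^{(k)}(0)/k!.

f: a_k = 0, -8, 0, 128/3, 0, -2048/5, 0, 32768/7, …
g: a_k = 1, 2, -2, 4, -10, 28, -84, 264, …
Weyl lclm of L_f,L_g ⇒ L₀ (ord ≤ 3).
Integrate: L := L₀·Dx.
L = (-32 - 320·x + 1536·x^2 + 3072·x^3)·Dx^2 + (-22 - 128·x + 320·x^2 + 6144·x^3 + 10752·x^4)·Dx^3 + (-1 + 12·x + 96·x^2 + 384·x^3 + 1792·x^4 + 3072·x^5)·Dx^4  (order 4).
h: a_k = 0, 1, -3, -2/3, 35/3, -2, -318/5, -12, …
ICs: h(0) = 0, h′(0) = 1, h′′(0) = -6, h′′′(0) = -4.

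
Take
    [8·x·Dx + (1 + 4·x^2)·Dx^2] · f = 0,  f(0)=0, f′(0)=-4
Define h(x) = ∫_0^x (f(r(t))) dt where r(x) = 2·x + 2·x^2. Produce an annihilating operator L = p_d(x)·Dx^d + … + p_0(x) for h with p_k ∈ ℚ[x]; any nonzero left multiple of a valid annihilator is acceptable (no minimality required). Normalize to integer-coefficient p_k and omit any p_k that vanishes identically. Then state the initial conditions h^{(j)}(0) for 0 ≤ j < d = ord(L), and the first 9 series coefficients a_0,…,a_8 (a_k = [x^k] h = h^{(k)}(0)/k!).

f: a_k = 0, -4, 0, 16/3, 0, -64/5, 0, 256/7, 0, …
Change of var in L_f (x↦r) gives L₀.
∫: right-multiply L₀ by Dx.
L = (-2 + 32·x + 128·x^2 + 192·x^3 + 96·x^4)·Dx^2 + (1 + 2·x + 16·x^2 + 64·x^3 + 80·x^4 + 32·x^5)·Dx^3  (order 3).
h: a_k = 0, 0, -4, -8/3, 32/3, 128/5, -704/15, -6016/21, 512/7, …
ICs: h(0) = 0, h′(0) = 0, h′′(0) = -8.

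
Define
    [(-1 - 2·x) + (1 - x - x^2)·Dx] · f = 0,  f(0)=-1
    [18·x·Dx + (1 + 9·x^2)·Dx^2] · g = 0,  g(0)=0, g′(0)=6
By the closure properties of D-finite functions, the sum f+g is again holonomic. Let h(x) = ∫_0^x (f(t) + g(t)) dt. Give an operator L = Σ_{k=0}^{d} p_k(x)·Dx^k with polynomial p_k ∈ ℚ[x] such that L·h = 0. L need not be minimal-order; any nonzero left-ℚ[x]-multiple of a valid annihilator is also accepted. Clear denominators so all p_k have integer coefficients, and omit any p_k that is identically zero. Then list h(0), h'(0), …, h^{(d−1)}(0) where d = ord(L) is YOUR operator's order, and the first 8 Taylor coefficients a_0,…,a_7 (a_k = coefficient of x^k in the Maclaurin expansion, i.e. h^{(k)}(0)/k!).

L = (-36 + 144·x + 1440·x^2 + 2376·x^3 + 3186·x^4 + 486·x^6)·Dx^2 + (18 + 24·x - 108·x^2 + 444·x^3 + 2313·x^4 + 2178·x^5 + 243·x^6 + 486·x^7)·Dx^3 + (-2 - 10·x - 34·x^2 - 48·x^3 - 123·x^4 + 387·x^5 + 198·x^6 + 81·x^7 + 81·x^8)·Dx^4  (order 4).
h: a_k = 0, -1, 5/2, -2/3, -21/4, -1, 223/15, -13/7, …
ICs: h(0) = 0, h′(0) = -1, h′′(0) = 5, h′′′(0) = -4.

f: a_k = -1, -1, -2, -3, -5, -8, -13, -21, …
g: a_k = 0, 6, 0, -18, 0, 486/5, 0, -4374/7, …
Weyl lclm of L_f,L_g ⇒ L₀ (ord ≤ 3).
Integrate: L := L₀·Dx.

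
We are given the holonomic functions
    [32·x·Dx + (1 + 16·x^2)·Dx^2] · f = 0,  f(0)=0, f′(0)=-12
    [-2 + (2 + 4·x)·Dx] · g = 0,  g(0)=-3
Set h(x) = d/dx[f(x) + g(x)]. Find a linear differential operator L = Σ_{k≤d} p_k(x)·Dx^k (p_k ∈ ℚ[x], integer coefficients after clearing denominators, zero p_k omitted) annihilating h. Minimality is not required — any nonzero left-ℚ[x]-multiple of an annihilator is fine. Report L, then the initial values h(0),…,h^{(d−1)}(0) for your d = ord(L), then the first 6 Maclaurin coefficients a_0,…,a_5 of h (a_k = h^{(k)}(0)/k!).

L = (-32 - 160·x + 1536·x^2 + 1536·x^3) + (-35 - 128·x + 1312·x^2 + 6144·x^3 + 5376·x^4)·Dx + (-1 + 30·x + 96·x^2 + 576·x^3 + 1792·x^4 + 1536·x^5)·Dx^2  (order 2).
h: a_k = -15, 3, 375/2, 15/2, -24681/8, 189/8, …
ICs: h(0) = -15, h′(0) = 3.

f: a_k = 0, -12, 0, 64, 0, -3072/5, …
g: a_k = -3, -3, 3/2, -3/2, 15/8, -21/8, …
h₀=f+g: left-lcm gives L₀, ord ≤ 3.
h₀' ⇒ L via d/dx closure of L₀.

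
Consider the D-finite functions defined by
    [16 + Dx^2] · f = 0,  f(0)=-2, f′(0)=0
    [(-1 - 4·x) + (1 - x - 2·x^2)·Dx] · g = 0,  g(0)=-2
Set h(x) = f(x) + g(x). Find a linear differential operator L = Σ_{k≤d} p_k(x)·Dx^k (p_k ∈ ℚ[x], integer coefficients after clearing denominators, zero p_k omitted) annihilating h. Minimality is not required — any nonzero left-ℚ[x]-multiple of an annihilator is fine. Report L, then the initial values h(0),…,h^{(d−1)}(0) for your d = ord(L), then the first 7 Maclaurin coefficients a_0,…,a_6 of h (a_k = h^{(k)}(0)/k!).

f: a_k = -2, 0, 16, 0, -64/3, 0, 512/45, …
g: a_k = -2, -2, -6, -10, -22, -42, -86, …
L₀ := lclm(L_f,L_g); ord L₀ ≤ 2+1.
L = (-368 - 1408·x + 256·x^2 - 512·x^3 - 2560·x^4 - 2048·x^5) + (176 - 336·x - 384·x^2 + 1024·x^3 + 384·x^4 - 1536·x^5 - 1024·x^6)·Dx + (-23 - 88·x + 16·x^2 - 32·x^3 - 160·x^4 - 128·x^5)·Dx^2 + (11 - 21·x - 24·x^2 + 64·x^3 + 24·x^4 - 96·x^5 - 64·x^6)·Dx^3  (order 3).
h: a_k = -4, -2, 10, -10, -130/3, -42, -3358/45, …
ICs: h(0) = -4, h′(0) = -2, h′′(0) = 20.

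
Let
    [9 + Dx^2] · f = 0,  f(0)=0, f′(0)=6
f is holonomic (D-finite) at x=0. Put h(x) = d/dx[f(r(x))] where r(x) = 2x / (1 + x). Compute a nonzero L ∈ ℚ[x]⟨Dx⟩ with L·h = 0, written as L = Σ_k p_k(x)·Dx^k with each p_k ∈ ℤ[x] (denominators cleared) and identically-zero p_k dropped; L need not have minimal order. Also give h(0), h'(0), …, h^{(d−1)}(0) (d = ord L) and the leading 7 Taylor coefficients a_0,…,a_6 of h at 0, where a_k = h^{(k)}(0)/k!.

f: a_k = 0, 6, 0, -9, 0, 81/20, 0, …
Substitute x→r, Dx→(1/r')Dx; clear ⇒ L₀.
h₀' ⇒ L via d/dx closure of L₀.
L = (42 + 12·x + 6·x^2) + (6 + 18·x + 18·x^2 + 6·x^3)·Dx + (1 + 4·x + 6·x^2 + 4·x^3 + x^4)·Dx^2  (order 2).
h: a_k = 12, -24, -180, 816, -1452, 360, 26772/5, …
ICs: h(0) = 12, h′(0) = -24.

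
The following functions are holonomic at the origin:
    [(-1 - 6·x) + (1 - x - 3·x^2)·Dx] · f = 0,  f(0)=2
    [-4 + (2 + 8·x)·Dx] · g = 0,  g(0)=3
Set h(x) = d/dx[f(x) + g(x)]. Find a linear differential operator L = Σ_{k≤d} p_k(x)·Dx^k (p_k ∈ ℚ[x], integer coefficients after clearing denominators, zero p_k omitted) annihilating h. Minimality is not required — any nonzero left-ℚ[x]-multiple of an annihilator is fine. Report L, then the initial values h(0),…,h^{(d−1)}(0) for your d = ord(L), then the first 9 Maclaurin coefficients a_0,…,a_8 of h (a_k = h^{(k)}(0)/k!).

L = (-90 - 516·x - 1548·x^2 - 1296·x^3 - 1620·x^4) + (-15 - 288·x - 1752·x^2 - 4068·x^3 - 4914·x^4 - 4860·x^5)·Dx + (5 + 45·x + 109·x^2 - 18·x^3 - 468·x^4 - 1278·x^5 - 1080·x^6)·Dx^2  (order 2).
h: a_k = 8, 4, 78, 32, 820, -348, 8582, -12464, 98082, …
ICs: h(0) = 8, h′(0) = 4.

f: a_k = 2, 2, 8, 14, 38, 80, 194, 434, 1016, …
g: a_k = 3, 6, -6, 12, -30, 84, -252, 792, -2574, …
Sum ⇒ L₀ = lclm(L_f,L_g) in ℚ(x)⟨Dx⟩.
Derive L from L₀ (diff closure).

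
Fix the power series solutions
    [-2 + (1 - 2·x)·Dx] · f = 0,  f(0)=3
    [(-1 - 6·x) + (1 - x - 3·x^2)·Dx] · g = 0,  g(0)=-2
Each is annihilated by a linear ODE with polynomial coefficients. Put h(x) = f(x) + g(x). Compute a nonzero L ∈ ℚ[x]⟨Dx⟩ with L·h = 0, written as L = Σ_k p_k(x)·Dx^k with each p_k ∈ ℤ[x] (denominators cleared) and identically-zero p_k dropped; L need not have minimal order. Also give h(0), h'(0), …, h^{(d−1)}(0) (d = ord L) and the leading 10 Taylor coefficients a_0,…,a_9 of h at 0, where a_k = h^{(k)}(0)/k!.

L = (8 - 36·x + 108·x^2 - 72·x^3) + (-2·x - 54·x^2 + 192·x^3 - 144·x^4)·Dx + (-1 + 9·x - 23·x^2 + 6·x^3 + 42·x^4 - 36·x^5)·Dx^2  (order 2).
h: a_k = 1, 4, 4, 10, 10, 16, -2, -50, -248, -782, …
ICs: h(0) = 1, h′(0) = 4.

f: a_k = 3, 6, 12, 24, 48, 96, 192, 384, 768, 1536, …
g: a_k = -2, -2, -8, -14, -38, -80, -194, -434, -1016, -2318, …
h₀=f+g: left-lcm gives L₀, ord ≤ 2.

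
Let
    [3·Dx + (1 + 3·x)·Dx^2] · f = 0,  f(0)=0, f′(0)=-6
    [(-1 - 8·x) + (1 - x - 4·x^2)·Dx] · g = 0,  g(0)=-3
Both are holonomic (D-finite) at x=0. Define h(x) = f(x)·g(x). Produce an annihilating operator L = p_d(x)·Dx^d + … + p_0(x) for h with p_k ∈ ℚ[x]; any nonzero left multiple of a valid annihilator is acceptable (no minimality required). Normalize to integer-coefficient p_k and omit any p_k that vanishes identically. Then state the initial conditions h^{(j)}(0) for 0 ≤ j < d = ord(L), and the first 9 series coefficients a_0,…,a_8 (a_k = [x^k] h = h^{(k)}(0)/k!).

f: a_k = 0, -6, 9, -18, 81/2, -486/5, 243, -4374/7, 6561/4, …
g: a_k = -3, -3, -15, -27, -87, -195, -543, -1323, -3495, …
Product ⇒ symmetric product L₀, ord ≤ 2.
L = (11 + 48·x) + (-1 + 25·x + 60·x^2)·Dx + (-1 - 2·x + 7·x^2 + 12·x^3)·Dx^2  (order 2).
h: a_k = 0, 18, -9, 117, -81/2, 7191/10, -1719/10, 64107/14, -144099/140, …
ICs: h(0) = 0, h′(0) = 18.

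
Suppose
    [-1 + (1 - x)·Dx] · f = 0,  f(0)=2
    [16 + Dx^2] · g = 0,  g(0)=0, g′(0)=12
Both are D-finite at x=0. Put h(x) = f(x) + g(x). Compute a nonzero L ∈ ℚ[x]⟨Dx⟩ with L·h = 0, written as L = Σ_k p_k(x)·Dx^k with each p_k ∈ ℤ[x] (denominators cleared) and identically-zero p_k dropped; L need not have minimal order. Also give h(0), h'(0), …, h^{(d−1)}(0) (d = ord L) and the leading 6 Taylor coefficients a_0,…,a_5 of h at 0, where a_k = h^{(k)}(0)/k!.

L = (176 - 256·x + 128·x^2) + (-144 + 400·x - 384·x^2 + 128·x^3)·Dx + (11 - 16·x + 8·x^2)·Dx^2 + (-9 + 25·x - 24·x^2 + 8·x^3)·Dx^3  (order 3).
h: a_k = 2, 14, 2, -30, 2, 138/5, …
ICs: h(0) = 2, h′(0) = 14, h′′(0) = 4.

f: a_k = 2, 2, 2, 2, 2, 2, …
g: a_k = 0, 12, 0, -32, 0, 128/5, …
h₀=f+g: left-lcm gives L₀, ord ≤ 3.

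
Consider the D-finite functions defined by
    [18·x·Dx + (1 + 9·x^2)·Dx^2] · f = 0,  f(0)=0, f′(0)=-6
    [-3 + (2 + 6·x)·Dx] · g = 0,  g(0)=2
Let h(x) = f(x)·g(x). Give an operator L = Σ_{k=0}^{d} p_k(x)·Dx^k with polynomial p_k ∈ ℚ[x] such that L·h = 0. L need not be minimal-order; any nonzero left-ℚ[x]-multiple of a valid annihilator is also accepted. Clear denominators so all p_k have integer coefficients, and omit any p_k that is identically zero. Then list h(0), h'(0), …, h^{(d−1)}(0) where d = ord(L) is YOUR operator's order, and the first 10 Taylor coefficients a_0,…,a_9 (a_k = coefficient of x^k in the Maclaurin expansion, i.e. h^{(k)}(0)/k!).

f: a_k = 0, -6, 0, 18, 0, -486/5, 0, 4374/7, 0, -4374, …
g: a_k = 2, 3, -9/4, 27/8, -405/64, 1701/128, -15309/512, 72171/1024, -2814669/16384, 14073345/32768, …
h₀=f·g: eliminate ⇒ L₀, order ≤ 2·1.
L = (27 - 108·x - 81·x^2) + (-12 + 36·x + 324·x^2 + 324·x^3)·Dx + (4 + 24·x + 72·x^2 + 216·x^3 + 324·x^4)·Dx^2  (order 2).
h: a_k = 0, -12, -18, 99/2, 135/4, -31509/160, -99387/320, 13743837/8960, 24422229/17920, -518749839/57344, …
ICs: h(0) = 0, h′(0) = -12.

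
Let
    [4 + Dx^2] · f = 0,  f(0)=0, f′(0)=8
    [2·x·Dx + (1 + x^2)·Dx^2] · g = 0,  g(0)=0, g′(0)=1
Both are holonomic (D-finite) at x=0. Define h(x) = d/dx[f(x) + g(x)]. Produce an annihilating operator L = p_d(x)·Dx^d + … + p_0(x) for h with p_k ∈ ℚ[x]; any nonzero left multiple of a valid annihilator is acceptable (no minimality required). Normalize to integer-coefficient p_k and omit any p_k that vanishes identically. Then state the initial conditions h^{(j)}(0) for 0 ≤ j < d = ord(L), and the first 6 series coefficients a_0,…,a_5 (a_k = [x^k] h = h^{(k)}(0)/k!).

f: a_k = 0, 8, 0, -16/3, 0, 16/15, …
g: a_k = 0, 1, 0, -1/3, 0, 1/5, …
Sum ⇒ L₀ = lclm(L_f,L_g) in ℚ(x)⟨Dx⟩.
Differentiate: ansatz ord ≤ ord L₀ ⇒ L.
L = (-32·x + 80·x^3 + 16·x^5) + (4 + 32·x^2 + 36·x^4 + 8·x^6)·Dx + (-8·x + 20·x^3 + 4·x^5)·Dx^2 + (1 + 8·x^2 + 9·x^4 + 2·x^6)·Dx^3  (order 3).
h: a_k = 9, 0, -17, 0, 19/3, 0, …
ICs: h(0) = 9, h′(0) = 0, h′′(0) = -34.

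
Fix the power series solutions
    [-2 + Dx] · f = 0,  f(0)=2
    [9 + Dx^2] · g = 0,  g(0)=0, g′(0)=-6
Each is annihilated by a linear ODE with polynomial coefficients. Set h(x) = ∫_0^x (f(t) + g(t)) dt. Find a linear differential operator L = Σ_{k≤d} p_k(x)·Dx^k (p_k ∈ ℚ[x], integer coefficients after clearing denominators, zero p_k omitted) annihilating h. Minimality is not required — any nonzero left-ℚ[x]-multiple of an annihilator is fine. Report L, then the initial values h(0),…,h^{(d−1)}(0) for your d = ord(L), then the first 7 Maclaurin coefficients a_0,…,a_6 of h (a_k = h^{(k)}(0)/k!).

L = -18·Dx + 9·Dx^2 - 2·Dx^3 + Dx^4  (order 4).
h: a_k = 0, 2, -1, 4/3, 35/12, 4/15, -211/360, …
ICs: h(0) = 0, h′(0) = 2, h′′(0) = -2, h′′′(0) = 8.

f: a_k = 2, 4, 4, 8/3, 4/3, 8/15, 8/45, …
g: a_k = 0, -6, 0, 9, 0, -81/20, 0, …
f+g: L₀ = lclm(L_f,L_g), ord ≤ 1+2.
h=∫₀ˣh₀: take L = L₀·Dx.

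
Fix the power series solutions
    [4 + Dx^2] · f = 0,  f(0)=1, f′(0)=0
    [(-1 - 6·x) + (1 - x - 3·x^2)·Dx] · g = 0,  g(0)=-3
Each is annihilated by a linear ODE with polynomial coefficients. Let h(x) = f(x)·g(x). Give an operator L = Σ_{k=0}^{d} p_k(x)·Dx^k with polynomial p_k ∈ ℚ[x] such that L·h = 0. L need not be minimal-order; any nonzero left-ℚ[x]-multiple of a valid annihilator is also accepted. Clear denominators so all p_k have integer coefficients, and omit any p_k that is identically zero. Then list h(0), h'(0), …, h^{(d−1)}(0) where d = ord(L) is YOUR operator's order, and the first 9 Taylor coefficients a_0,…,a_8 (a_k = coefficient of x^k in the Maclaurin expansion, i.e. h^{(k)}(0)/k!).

f: a_k = 1, 0, -2, 0, 2/3, 0, -4/45, 0, 2/315, …
g: a_k = -3, -3, -12, -21, -57, -120, -291, -651, -1524, …
L₀ := L_f ⊗_s L_g (sym. prod.), ord ≤ 2.
L = (2 + 4·x + 12·x^2) + (2 + 12·x)·Dx + (-1 + x + 3·x^2)·Dx^2  (order 2).
h: a_k = -3, -3, -6, -15, -35, -80, -2771/15, -6371/15, -20558/21, …
ICs: h(0) = -3, h′(0) = -3.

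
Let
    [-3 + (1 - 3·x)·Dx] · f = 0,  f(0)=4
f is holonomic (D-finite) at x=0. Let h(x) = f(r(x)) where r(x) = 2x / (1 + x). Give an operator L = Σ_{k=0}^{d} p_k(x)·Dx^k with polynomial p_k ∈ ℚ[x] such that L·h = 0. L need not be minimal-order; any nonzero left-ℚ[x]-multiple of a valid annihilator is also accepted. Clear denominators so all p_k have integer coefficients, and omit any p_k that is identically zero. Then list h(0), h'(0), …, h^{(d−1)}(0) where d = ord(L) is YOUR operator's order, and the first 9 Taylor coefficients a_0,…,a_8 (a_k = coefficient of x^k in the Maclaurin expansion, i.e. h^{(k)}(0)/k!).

f: a_k = 4, 12, 36, 108, 324, 972, 2916, 8748, 26244, …
h₀=f(r): pull back L_f along r ⇒ L₀.
L = 6 + (-1 + 4·x + 5·x^2)·Dx  (order 1).
h: a_k = 4, 24, 120, 600, 3000, 15000, 75000, 375000, 1875000, …
ICs: h(0) = 4.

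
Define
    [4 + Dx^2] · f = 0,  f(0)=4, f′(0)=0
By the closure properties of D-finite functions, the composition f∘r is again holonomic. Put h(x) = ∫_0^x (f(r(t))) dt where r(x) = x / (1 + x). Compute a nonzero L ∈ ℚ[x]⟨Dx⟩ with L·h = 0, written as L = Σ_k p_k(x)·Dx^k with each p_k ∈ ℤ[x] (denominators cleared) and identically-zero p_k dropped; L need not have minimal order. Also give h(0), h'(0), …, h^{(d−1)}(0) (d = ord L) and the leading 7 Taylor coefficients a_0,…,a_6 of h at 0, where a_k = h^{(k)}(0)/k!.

L = 4·Dx + (2 + 6·x + 6·x^2 + 2·x^3)·Dx^2 + (1 + 4·x + 6·x^2 + 4·x^3 + x^4)·Dx^3  (order 3).
h: a_k = 0, 4, 0, -8/3, 4, -64/15, 32/9, …
ICs: h(0) = 0, h′(0) = 4, h′′(0) = 0.

f: a_k = 4, 0, -8, 0, 8/3, 0, -16/45, …
f∘r: x↦r, Dx↦Dx/r' in L_f ⇒ L₀.
Integrate: L := L₀·Dx.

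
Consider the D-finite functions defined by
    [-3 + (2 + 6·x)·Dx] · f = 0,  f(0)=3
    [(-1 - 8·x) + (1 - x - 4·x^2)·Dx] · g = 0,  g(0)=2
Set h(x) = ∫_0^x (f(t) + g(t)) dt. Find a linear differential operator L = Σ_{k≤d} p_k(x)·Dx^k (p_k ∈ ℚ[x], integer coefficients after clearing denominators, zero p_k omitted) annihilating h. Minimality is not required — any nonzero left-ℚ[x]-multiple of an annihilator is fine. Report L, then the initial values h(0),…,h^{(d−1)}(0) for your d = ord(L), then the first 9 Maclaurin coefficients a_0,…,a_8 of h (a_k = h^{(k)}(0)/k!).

L = (69 + 387·x + 900·x^2 + 1440·x^3)·Dx + (-49 - 318·x - 1257·x^2 - 3240·x^3 - 3600·x^4)·Dx^2 + (-2 + 46·x + 234·x^2 - 86·x^3 - 1440·x^4 - 1440·x^5)·Dx^3  (order 3).
h: a_k = 0, 5, 13/4, 53/24, 369/64, 6209/640, 38383/1536, 324761/7168, 2022849/16384, …
ICs: h(0) = 0, h′(0) = 5, h′′(0) = 13/2.

f: a_k = 3, 9/2, -27/8, 81/16, -1215/128, 5103/256, -45927/1024, 216513/2048, -8444007/32768, …
g: a_k = 2, 2, 10, 18, 58, 130, 362, 882, 2330, …
L₀ := lclm(L_f,L_g); ord L₀ ≤ 1+1.
∫: right-multiply L₀ by Dx.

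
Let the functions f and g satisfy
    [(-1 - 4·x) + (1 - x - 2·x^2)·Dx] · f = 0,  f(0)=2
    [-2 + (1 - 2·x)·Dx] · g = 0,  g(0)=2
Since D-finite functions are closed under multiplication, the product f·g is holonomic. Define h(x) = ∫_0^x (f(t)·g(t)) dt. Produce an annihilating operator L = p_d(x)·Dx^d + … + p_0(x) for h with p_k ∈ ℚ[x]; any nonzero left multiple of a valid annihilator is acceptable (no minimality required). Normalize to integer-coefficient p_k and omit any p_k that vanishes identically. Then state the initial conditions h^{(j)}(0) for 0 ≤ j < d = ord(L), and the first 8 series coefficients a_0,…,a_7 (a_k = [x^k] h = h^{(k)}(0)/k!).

L = (3 + 6·x)·Dx + (-1 + x + 2·x^2)·Dx^2  (order 2).
h: a_k = 0, 4, 6, 12, 23, 228/5, 90, 1252/7, …
ICs: h(0) = 0, h′(0) = 4.

f: a_k = 2, 2, 6, 10, 22, 42, 86, 170, …
g: a_k = 2, 4, 8, 16, 32, 64, 128, 256, …
h₀=f·g: eliminate ⇒ L₀, order ≤ 1·1.
Integrate: L := L₀·Dx.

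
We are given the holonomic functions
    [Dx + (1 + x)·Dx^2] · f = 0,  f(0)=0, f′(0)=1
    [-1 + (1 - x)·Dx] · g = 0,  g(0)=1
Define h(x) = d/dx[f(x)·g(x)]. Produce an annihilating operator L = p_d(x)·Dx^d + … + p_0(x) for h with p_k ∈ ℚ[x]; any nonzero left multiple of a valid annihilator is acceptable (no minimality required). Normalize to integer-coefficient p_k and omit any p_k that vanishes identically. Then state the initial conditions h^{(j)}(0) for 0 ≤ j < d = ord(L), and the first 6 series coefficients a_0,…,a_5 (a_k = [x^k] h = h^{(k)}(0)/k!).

L = 4 + (1 + 5·x)·Dx + (-1 + x^2)·Dx^2  (order 2).
h: a_k = 1, 1, 5/2, 7/3, 47/12, 37/10, …
ICs: h(0) = 1, h′(0) = 1.

f: a_k = 0, 1, -1/2, 1/3, -1/4, 1/5, …
g: a_k = 1, 1, 1, 1, 1, 1, …
Sym-product of L_f,L_g gives L₀ (≤ ord 2).
Derive L from L₀ (diff closure).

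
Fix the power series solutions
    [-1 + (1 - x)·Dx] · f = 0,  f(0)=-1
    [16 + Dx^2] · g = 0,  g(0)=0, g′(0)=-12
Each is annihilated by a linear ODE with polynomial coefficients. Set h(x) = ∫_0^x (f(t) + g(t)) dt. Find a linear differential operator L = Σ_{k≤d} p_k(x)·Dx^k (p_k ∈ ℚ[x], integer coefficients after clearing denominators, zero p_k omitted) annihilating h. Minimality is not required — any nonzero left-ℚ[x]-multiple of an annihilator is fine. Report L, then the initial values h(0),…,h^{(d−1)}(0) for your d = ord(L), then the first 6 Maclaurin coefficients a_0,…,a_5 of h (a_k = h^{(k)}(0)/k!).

f: a_k = -1, -1, -1, -1, -1, -1, …
g: a_k = 0, -12, 0, 32, 0, -128/5, …
h₀=f+g: left-lcm gives L₀, ord ≤ 3.
Integrate: L := L₀·Dx.
L = (176 - 256·x + 128·x^2)·Dx + (-144 + 400·x - 384·x^2 + 128·x^3)·Dx^2 + (11 - 16·x + 8·x^2)·Dx^3 + (-9 + 25·x - 24·x^2 + 8·x^3)·Dx^4  (order 4).
h: a_k = 0, -1, -13/2, -1/3, 31/4, -1/5, …
ICs: h(0) = 0, h′(0) = -1, h′′(0) = -13, h′′′(0) = -2.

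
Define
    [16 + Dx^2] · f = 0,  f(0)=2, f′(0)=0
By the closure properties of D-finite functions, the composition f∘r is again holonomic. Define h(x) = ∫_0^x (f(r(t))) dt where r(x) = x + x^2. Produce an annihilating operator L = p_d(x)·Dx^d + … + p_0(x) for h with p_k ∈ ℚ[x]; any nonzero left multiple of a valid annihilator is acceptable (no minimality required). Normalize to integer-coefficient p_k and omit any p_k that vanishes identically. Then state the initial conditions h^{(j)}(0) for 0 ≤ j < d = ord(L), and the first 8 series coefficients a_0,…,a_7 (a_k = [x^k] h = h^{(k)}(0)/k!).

L = (16 + 96·x + 192·x^2 + 128·x^3)·Dx - 2·Dx^2 + (1 + 2·x)·Dx^3  (order 3).
h: a_k = 0, 2, 0, -16/3, -8, 16/15, 128/9, 5248/315, …
ICs: h(0) = 0, h′(0) = 2, h′′(0) = 0.

f: a_k = 2, 0, -16, 0, 64/3, 0, -512/45, 0, …
L₀ from L_f via x↦r, Dx↦r'^{-1}Dx.
h=∫h₀ ⇒ L = L₀·Dx.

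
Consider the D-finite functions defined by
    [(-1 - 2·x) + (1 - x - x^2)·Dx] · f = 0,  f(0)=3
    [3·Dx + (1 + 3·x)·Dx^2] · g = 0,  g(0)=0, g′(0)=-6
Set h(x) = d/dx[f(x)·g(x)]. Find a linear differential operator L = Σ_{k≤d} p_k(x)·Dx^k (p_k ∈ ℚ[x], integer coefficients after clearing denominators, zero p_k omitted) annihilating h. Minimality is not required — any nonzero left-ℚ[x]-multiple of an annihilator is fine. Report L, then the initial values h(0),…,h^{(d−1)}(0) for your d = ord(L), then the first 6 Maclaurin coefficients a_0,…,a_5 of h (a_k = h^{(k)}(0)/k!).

L = (102 + 270·x + 324·x^2) + (-3 + 93·x + 324·x^2 + 252·x^3)·Dx + (-5 - 22·x - 4·x^2 + 63·x^3 + 36·x^4)·Dx^2  (order 2).
h: a_k = -18, 18, -189, 270, -2871/2, 15282/5, …
ICs: h(0) = -18, h′(0) = 18.

f: a_k = 3, 3, 6, 9, 15, 24, …
g: a_k = 0, -6, 9, -18, 81/2, -486/5, …
Sym-product of L_f,L_g gives L₀ (≤ ord 2).
h₀' ⇒ L via d/dx closure of L₀.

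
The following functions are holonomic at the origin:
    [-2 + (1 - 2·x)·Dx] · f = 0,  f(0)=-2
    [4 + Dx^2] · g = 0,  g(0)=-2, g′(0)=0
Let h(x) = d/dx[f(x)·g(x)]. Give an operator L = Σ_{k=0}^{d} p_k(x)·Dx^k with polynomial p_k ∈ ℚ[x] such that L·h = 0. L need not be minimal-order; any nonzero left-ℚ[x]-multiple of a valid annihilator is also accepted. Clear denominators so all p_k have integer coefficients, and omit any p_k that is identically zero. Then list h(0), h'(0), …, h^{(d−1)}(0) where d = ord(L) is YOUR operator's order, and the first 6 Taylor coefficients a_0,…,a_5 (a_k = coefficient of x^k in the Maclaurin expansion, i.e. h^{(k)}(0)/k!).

f: a_k = -2, -4, -8, -16, -32, -64, …
g: a_k = -2, 0, 4, 0, -4/3, 0, …
h₀=f·g: eliminate ⇒ L₀, order ≤ 1·2.
h=h₀': d/dx-closure on L₀ ⇒ L.
L = (-4 - 16·x + 16·x^2) + (-4 + 8·x)·Dx + (1 - 4·x + 4·x^2)·Dx^2  (order 2).
h: a_k = 8, 16, 48, 416/3, 1040/3, 12448/15, …
ICs: h(0) = 8, h′(0) = 16.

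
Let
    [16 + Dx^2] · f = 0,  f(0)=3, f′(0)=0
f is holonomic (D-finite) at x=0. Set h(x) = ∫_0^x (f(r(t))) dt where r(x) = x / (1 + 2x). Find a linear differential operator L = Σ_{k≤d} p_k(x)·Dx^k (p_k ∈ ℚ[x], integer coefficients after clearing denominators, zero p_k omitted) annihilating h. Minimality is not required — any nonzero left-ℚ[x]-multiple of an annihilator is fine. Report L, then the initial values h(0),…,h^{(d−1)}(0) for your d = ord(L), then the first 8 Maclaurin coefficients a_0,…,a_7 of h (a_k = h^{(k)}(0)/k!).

L = 16·Dx + (4 + 24·x + 48·x^2 + 32·x^3)·Dx^2 + (1 + 8·x + 24·x^2 + 32·x^3 + 16·x^4)·Dx^3  (order 3).
h: a_k = 0, 3, 0, -8, 24, -256/5, 256/3, -1408/15, …
ICs: h(0) = 0, h′(0) = 3, h′′(0) = 0.

f: a_k = 3, 0, -24, 0, 32, 0, -256/15, 0, …
Change of var in L_f (x↦r) gives L₀.
h=∫h₀ ⇒ L = L₀·Dx.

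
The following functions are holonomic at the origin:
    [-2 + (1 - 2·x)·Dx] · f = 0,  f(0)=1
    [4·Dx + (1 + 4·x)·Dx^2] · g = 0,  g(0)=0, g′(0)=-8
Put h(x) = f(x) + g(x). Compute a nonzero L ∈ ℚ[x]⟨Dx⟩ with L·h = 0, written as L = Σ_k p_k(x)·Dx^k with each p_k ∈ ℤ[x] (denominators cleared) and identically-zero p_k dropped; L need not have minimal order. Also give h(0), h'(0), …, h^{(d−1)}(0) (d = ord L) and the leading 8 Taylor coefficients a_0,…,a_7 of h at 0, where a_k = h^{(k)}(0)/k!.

f: a_k = 1, 2, 4, 8, 16, 32, 64, 128, …
g: a_k = 0, -8, 16, -128/3, 128, -2048/5, 4096/3, -32768/7, …
Weyl lclm of L_f,L_g ⇒ L₀ (ord ≤ 3).
L = (28 + 16·x)·Dx + (-1 + 40·x + 32·x^2)·Dx^2 + (-1 - 3·x + 6·x^2 + 8·x^3)·Dx^3  (order 3).
h: a_k = 1, -6, 20, -104/3, 144, -1888/5, 4288/3, -31872/7, …
ICs: h(0) = 1, h′(0) = -6, h′′(0) = 40.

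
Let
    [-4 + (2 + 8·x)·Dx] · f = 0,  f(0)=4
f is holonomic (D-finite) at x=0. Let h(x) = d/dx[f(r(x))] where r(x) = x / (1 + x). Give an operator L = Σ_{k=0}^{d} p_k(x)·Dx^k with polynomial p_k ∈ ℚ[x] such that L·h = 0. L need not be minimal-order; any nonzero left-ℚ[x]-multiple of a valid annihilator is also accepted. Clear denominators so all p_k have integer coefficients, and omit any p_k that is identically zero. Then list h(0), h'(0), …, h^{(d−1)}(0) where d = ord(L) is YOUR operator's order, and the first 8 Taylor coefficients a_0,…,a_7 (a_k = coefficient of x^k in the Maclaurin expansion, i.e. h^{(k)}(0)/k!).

f: a_k = 4, 8, -8, 16, -40, 112, -336, 1056, …
Substitute x→r, Dx→(1/r')Dx; clear ⇒ L₀.
h₀' ⇒ L via d/dx closure of L₀.
L = (-4 - 10·x) + (-1 - 6·x - 5·x^2)·Dx  (order 1).
h: a_k = 8, -32, 120, -480, 2040, -9024, 40936, -188800, …
ICs: h(0) = 8.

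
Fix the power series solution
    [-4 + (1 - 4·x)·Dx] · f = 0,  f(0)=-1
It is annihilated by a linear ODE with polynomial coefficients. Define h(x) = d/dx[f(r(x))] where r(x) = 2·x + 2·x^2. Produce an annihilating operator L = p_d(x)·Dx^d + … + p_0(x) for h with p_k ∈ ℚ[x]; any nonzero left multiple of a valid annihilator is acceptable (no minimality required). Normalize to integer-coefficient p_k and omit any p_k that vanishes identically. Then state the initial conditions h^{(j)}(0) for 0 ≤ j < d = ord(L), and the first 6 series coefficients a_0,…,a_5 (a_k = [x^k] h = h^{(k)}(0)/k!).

f: a_k = -1, -4, -16, -64, -256, -1024, …
Change of var in L_f (x↦r) gives L₀.
h₀' ⇒ L via d/dx closure of L₀.
L = (18 + 48·x + 48·x^2) + (-1 + 6·x + 24·x^2 + 16·x^3)·Dx  (order 1).
h: a_k = -8, -144, -1920, -22784, -253440, -2706432, …
ICs: h(0) = -8.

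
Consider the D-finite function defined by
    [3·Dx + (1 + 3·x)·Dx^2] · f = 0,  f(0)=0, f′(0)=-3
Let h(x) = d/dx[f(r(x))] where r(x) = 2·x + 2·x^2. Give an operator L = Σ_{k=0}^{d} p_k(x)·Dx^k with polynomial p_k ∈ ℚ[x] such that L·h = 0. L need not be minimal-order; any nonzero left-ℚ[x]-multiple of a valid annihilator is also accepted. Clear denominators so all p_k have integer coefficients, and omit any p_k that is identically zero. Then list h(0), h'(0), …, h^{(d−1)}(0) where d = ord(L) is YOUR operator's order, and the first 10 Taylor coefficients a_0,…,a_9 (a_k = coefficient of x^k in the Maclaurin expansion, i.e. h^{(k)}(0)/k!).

L = (4 + 12·x + 12·x^2) + (1 + 8·x + 18·x^2 + 12·x^3)·Dx  (order 1).
h: a_k = -6, 24, -108, 504, -2376, 11232, -53136, 251424, -1189728, 5629824, …
ICs: h(0) = -6.

f: a_k = 0, -3, 9/2, -9, 81/4, -243/5, 243/2, -2187/7, 6561/8, -2187, …
f∘r: x↦r, Dx↦Dx/r' in L_f ⇒ L₀.
Differentiate: ansatz ord ≤ ord L₀ ⇒ L.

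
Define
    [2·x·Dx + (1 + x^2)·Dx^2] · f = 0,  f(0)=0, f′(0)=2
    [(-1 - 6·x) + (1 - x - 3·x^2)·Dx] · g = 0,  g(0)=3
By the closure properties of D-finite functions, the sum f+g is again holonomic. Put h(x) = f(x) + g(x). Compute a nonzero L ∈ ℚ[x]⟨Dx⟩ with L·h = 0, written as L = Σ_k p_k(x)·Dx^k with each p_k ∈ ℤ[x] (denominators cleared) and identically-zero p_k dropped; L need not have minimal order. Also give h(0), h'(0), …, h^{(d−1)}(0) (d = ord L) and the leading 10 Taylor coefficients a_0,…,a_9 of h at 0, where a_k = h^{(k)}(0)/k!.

f: a_k = 0, 2, 0, -2/3, 0, 2/5, 0, -2/7, 0, 2/9, …
g: a_k = 3, 3, 12, 21, 57, 120, 291, 651, 1524, 3477, …
Sum ⇒ L₀ = lclm(L_f,L_g) in ℚ(x)⟨Dx⟩.
L = (8 - 32·x - 300·x^2 - 504·x^3 - 1134·x^4 - 162·x^6)·Dx + (-22 - 148·x - 184·x^2 - 576·x^3 - 441·x^4 - 918·x^5 - 27·x^6 - 162·x^7)·Dx^2 + (4 + 6·x + 18·x^2 - 60·x^3 - 85·x^4 - 75·x^5 - 126·x^6 - 9·x^7 - 27·x^8)·Dx^3  (order 3).
h: a_k = 3, 5, 12, 61/3, 57, 602/5, 291, 4555/7, 1524, 31295/9, …
ICs: h(0) = 3, h′(0) = 5, h′′(0) = 24.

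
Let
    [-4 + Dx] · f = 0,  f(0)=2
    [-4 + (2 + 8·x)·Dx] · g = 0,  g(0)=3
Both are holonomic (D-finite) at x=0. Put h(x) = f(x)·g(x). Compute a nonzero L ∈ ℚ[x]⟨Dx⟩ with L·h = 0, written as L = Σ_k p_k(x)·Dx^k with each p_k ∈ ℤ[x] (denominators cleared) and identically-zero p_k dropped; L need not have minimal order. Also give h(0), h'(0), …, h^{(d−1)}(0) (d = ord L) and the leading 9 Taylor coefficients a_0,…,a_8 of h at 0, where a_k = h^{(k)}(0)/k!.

L = (-6 - 16·x) + (1 + 4·x)·Dx  (order 1).
h: a_k = 6, 36, 84, 136, 132, 856/5, -712/15, 17968/35, -158204/105, …
ICs: h(0) = 6.

f: a_k = 2, 8, 16, 64/3, 64/3, 256/15, 512/45, 2048/315, 1024/315, …
g: a_k = 3, 6, -6, 12, -30, 84, -252, 792, -2574, …
f·g: L₀ = L_f ⊗_s L_g, ord ≤ 1·1.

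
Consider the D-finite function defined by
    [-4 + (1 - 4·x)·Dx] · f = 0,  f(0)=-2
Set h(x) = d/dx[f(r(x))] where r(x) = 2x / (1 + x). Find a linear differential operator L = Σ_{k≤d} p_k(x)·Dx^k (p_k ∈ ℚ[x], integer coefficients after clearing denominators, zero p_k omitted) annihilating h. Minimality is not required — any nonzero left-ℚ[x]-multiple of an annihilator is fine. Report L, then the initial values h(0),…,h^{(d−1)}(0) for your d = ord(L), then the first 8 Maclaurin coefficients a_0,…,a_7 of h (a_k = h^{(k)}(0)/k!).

L = 14 + (-1 + 7·x)·Dx  (order 1).
h: a_k = -16, -224, -2352, -21952, -192080, -1613472, -13176688, -105413504, …
ICs: h(0) = -16.

f: a_k = -2, -8, -32, -128, -512, -2048, -8192, -32768, …
Change of var in L_f (x↦r) gives L₀.
Derive L from L₀ (diff closure).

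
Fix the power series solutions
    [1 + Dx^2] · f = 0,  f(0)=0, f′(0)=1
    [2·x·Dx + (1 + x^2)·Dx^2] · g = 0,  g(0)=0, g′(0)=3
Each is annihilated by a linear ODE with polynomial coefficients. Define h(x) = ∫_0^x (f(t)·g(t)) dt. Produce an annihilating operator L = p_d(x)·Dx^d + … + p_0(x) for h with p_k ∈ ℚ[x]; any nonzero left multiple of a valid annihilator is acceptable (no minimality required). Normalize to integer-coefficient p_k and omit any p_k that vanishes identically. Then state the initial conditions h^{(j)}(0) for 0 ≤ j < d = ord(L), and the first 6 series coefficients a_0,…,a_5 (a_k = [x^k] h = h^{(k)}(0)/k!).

f: a_k = 0, 1, 0, -1/6, 0, 1/120, …
g: a_k = 0, 3, 0, -1, 0, 3/5, …
Sym-product of L_f,L_g gives L₀ (≤ ord 4).
h=∫₀ˣh₀: take L = L₀·Dx.
L = (10 + 26·x^2 + 11·x^4 + 4·x^6 + x^8)·Dx + (12·x + 20·x^3 + 12·x^5 + 4·x^7)·Dx^2 + (12 + 32·x^2 + 18·x^4 + 8·x^6 + 2·x^8)·Dx^3 + (12·x + 20·x^3 + 12·x^5 + 4·x^7)·Dx^4 + (2 + 6·x^2 + 7·x^4 + 4·x^6 + x^8)·Dx^5  (order 5).
h: a_k = 0, 0, 0, 1, 0, -3/10, …
ICs: h(0) = 0, h′(0) = 0, h′′(0) = 0, h′′′(0) = 6, h′′′′(0) = 0.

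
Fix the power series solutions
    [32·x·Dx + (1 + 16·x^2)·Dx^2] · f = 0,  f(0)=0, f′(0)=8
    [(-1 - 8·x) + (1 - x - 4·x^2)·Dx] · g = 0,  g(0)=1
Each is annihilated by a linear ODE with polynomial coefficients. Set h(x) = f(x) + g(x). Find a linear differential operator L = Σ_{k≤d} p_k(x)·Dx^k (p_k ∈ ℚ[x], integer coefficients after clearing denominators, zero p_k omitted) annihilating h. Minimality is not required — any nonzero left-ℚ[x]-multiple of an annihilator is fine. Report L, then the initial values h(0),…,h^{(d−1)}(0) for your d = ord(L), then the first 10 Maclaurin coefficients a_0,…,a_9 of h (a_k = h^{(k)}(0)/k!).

f: a_k = 0, 8, 0, -128/3, 0, 2048/5, 0, -32768/7, 0, 524288/9, …
g: a_k = 1, 1, 5, 9, 29, 65, 181, 441, 1165, 2929, …
Sum ⇒ L₀ = lclm(L_f,L_g) in ℚ(x)⟨Dx⟩.
L = (160 - 640·x - 14848·x^2 - 36864·x^3 - 178176·x^4 - 98304·x^6)·Dx + (-43 - 336·x - 16·x^2 - 3072·x^3 - 35072·x^4 - 124928·x^5 - 12288·x^6 - 98304·x^7)·Dx^2 + (5 + 23·x + 272·x^2 + 16·x^3 + 2368·x^4 - 5888·x^5 - 12288·x^6 - 4096·x^7 - 16384·x^8)·Dx^3  (order 3).
h: a_k = 1, 9, 5, -101/3, 29, 2373/5, 181, -29681/7, 1165, 550649/9, …
ICs: h(0) = 1, h′(0) = 9, h′′(0) = 10.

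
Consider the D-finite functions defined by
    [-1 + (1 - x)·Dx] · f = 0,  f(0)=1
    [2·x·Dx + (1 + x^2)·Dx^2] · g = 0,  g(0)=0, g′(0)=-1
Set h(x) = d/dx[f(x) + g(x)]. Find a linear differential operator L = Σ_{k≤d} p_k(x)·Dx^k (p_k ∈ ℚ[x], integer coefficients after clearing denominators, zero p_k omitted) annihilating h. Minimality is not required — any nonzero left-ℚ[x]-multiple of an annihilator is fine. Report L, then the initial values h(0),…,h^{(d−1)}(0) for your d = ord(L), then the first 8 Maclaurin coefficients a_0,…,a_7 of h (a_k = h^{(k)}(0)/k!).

L = (-2 + 8·x + 6·x^2) + (4 - 2·x + 4·x^2 + 6·x^3)·Dx + (-1 + x^4)·Dx^2  (order 2).
h: a_k = 0, 2, 4, 4, 4, 6, 8, 8, …
ICs: h(0) = 0, h′(0) = 2.

f: a_k = 1, 1, 1, 1, 1, 1, 1, 1, …
g: a_k = 0, -1, 0, 1/3, 0, -1/5, 0, 1/7, …
Sum ⇒ L₀ = lclm(L_f,L_g) in ℚ(x)⟨Dx⟩.
Differentiate: ansatz ord ≤ ord L₀ ⇒ L.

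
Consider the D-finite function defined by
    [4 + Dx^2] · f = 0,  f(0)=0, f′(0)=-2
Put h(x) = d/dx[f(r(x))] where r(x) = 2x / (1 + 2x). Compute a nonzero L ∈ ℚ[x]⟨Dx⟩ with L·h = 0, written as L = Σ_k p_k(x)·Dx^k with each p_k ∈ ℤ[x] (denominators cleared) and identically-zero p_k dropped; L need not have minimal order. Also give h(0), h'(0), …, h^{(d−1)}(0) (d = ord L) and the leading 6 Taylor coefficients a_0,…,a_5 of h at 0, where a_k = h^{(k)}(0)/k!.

L = (40 + 96·x + 96·x^2) + (12 + 72·x + 144·x^2 + 96·x^3)·Dx + (1 + 8·x + 24·x^2 + 32·x^3 + 16·x^4)·Dx^2  (order 2).
h: a_k = -4, 16, -16, -128, 2752/3, -3840, …
ICs: h(0) = -4, h′(0) = 16.

f: a_k = 0, -2, 0, 4/3, 0, -4/15, …
L₀ from L_f via x↦r, Dx↦r'^{-1}Dx.
Differentiate: ansatz ord ≤ ord L₀ ⇒ L.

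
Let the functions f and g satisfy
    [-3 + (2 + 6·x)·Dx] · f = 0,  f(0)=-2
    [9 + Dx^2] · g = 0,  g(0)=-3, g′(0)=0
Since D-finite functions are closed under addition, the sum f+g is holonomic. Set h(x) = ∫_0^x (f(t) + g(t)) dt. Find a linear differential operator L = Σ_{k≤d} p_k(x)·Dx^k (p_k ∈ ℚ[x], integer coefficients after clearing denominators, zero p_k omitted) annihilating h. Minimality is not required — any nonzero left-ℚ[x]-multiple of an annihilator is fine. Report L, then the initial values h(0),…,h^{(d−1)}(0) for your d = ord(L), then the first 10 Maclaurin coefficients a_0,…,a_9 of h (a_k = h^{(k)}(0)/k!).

L = (-63 - 216·x - 324·x^2)·Dx + (18 + 198·x + 648·x^2 + 648·x^3)·Dx^2 + (-7 - 24·x - 36·x^2)·Dx^3 + (2 + 22·x + 72·x^2 + 72·x^3)·Dx^4  (order 4).
h: a_k = 0, -5, -3/2, 21/4, -27/32, -243/320, -567/256, 84321/17920, -72171/8192, 10914831/573440, …
ICs: h(0) = 0, h′(0) = -5, h′′(0) = -3, h′′′(0) = 63/2.

f: a_k = -2, -3, 9/4, -27/8, 405/64, -1701/128, 15309/512, -72171/1024, 2814669/16384, -14073345/32768, …
g: a_k = -3, 0, 27/2, 0, -81/8, 0, 243/80, 0, -2187/4480, 0, …
f+g: L₀ = lclm(L_f,L_g), ord ≤ 1+2.
h=∫₀ˣh₀: take L = L₀·Dx.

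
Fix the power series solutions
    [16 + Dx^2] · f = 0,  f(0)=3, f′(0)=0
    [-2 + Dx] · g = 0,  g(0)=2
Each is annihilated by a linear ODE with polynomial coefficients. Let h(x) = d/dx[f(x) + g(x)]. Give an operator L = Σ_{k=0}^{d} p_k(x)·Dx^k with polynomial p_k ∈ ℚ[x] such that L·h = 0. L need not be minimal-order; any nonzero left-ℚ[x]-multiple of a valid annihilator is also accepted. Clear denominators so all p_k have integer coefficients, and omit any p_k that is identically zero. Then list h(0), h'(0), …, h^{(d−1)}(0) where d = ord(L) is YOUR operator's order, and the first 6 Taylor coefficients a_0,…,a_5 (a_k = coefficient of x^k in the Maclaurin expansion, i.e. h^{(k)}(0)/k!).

f: a_k = 3, 0, -24, 0, 32, 0, …
g: a_k = 2, 4, 4, 8/3, 4/3, 8/15, …
Weyl lclm of L_f,L_g ⇒ L₀ (ord ≤ 3).
h=h₀': d/dx-closure on L₀ ⇒ L.
L = 32 - 16·Dx + 2·Dx^2 - Dx^3  (order 3).
h: a_k = 4, -40, 8, 400/3, 8/3, -304/3, …
ICs: h(0) = 4, h′(0) = -40, h′′(0) = 16.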